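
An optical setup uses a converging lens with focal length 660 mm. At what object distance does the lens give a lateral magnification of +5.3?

m = −d_i/d_o ⇒ d_i = −m·d_o.
1/f = 1/d_o + 1/d_i = 1/d_o − 1/(m·d_o) = (1 − 1/m)/d_o, so d_o = f(1 − 1/m) = (660.0)(1 − 1/(+5.3)) = 535 mm.

535 mm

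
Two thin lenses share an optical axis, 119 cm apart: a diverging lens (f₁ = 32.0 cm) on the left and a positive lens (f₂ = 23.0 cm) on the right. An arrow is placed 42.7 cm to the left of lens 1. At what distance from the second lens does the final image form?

Lens 1 is diverging, so f₁ = −32.0 cm.
Lens 1: 1/d_i1 = 1/f₁ − 1/d_o1 = 1/(-32.0) − 1/(42.7) = -0.05467, so d_i1 = -18.29 cm.
The intermediate image is 18.29 cm to the left of lens 1 (virtual), which is 119 − (-18.29) = 137.3 cm to the left of lens 2, so d_o2 = +137.3 cm.
Lens 2: 1/d_i2 = 1/f₂ − 1/d_o2 = 1/(23.0) − 1/(137.3) = 0.03619, so d_i2 = 27.6 cm.
The final image is real, 27.6 cm to the right of lens 2 (overall magnification ≈ -0.086).

27.6 cm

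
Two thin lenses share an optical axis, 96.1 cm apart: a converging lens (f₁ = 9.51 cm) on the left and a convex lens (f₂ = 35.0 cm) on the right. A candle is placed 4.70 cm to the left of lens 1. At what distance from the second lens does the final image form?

52.4 cm

Lens 1: 1/d_i1 = 1/f₁ − 1/d_o1 = 1/(9.51) − 1/(4.70) = -0.1076, so d_i1 = -9.293 cm.
The intermediate image is 9.293 cm to the left of lens 1 (virtual), which is 96.1 − (-9.293) = 105.4 cm to the left of lens 2, so d_o2 = +105.4 cm.
Lens 2: 1/d_i2 = 1/f₂ − 1/d_o2 = 1/(35.0) − 1/(105.4) = 0.01908, so d_i2 = 52.4 cm.
The final image is real, 52.4 cm to the right of lens 2 (overall magnification ≈ -0.98).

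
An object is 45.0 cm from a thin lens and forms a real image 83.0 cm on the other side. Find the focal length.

Real image ⇒ d_i = +83.0 cm.
1/f = 1/d_o + 1/d_i = 1/(45.0) + 1/(83.0) = 0.03427, so f = 29.2 cm.
Since f is positive, the thin lens is converging.

f = 29.2 cm (converging)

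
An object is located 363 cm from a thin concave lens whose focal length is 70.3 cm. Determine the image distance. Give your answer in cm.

58.9 cm

For a concave lens, f = -70.3 cm.
Thin-lens equation: 1/q = 1/f − 1/p = 1/(-70.30) − 1/(363) = -0.01422 − 0.002755 = -0.01698, so q = -58.9 cm.
The image is virtual, upright and reduced, on the same side as the object.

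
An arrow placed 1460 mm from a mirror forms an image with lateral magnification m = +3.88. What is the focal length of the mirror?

f = 1970 mm (concave)

m = −d_i/d_o ⇒ d_i = −m·d_o = −(+3.88)·(1460) = -5665 mm.
1/f = 1/d_o + 1/d_i = 1/(1460) + 1/(-5665) = 0.0005084, so f = 1970 mm.
Since f is positive, the mirror is concave.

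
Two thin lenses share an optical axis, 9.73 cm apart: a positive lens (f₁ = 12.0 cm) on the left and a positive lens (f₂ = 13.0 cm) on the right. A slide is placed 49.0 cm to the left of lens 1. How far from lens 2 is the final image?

Lens 1: 1/d_i1 = 1/f₁ − 1/d_o1 = 1/(12.0) − 1/(49.0) = 0.06293, so d_i1 = 15.89 cm.
The intermediate image is 15.89 cm to the right of lens 1, which lies 6.160 cm to the right of lens 2 — a virtual object — so d_o2 = −6.160 cm.
Lens 2: 1/d_i2 = 1/f₂ − 1/d_o2 = 1/(13.0) − 1/(-6.160) = 0.2393, so d_i2 = 4.18 cm.
The final image is real, 4.18 cm to the right of lens 2 (overall magnification ≈ -0.22).

4.18 cm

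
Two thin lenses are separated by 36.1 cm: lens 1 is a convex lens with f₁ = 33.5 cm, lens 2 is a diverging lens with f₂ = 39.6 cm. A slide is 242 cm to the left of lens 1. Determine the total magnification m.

Lens 1: 1/d_i1 = 1/(33.5) − 1/(242) = 0.02572, so d_i1 = 38.88 cm; m₁ = −d_i1/d_o1 = -0.1607.
d_o2 = 36.1 − (38.88) = -2.780 cm (virtual object).
f₂ = −39.6 cm (diverging).
Lens 2: 1/d_i2 = 1/(-39.6) − 1/(-2.780) = 0.3345, so d_i2 = 2.990 cm; m₂ = −d_i2/d_o2 = +1.076.
m = m₁·m₂ = (-0.1607)(+1.076) = -0.173.

m = -0.173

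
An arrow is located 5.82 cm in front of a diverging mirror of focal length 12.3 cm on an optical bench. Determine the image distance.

For a diverging mirror, f = -12.3 cm.
Mirror equation: 1/q = 1/f − 1/p = 1/(-12.30) − 1/(5.82) = -0.08130 − 0.1718 = -0.2531, so q = -3.95 cm.
The image is virtual, upright and reduced, behind the mirror.

3.95 cm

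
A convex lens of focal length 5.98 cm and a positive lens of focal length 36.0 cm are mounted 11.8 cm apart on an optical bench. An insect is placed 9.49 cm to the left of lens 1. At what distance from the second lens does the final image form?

3.90 cm

Lens 1: 1/d_i1 = 1/f₁ − 1/d_o1 = 1/(5.98) − 1/(9.49) = 0.06185, so d_i1 = 16.17 cm.
The intermediate image is 16.17 cm to the right of lens 1, which lies 4.370 cm to the right of lens 2 — a virtual object — so d_o2 = −4.370 cm.
Lens 2: 1/d_i2 = 1/f₂ − 1/d_o2 = 1/(36.0) − 1/(-4.370) = 0.2566, so d_i2 = 3.90 cm.
The final image is real, 3.90 cm to the right of lens 2 (overall magnification ≈ -1.5).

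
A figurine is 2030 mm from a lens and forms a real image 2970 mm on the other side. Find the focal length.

Real image ⇒ d_i = +2970 mm.
1/f = 1/d_o + 1/d_i = 1/(2030) + 1/(2970) = 0.0008293, so f = 1210 mm.
Since f is positive, the lens is converging.

f = 1210 mm (converging)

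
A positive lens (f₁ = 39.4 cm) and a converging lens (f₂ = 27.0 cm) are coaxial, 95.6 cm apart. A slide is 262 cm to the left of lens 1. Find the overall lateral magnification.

m = +0.215

Lens 1: 1/d_i1 = 1/(39.4) − 1/(262) = 0.02156, so d_i1 = 46.37 cm; m₁ = −d_i1/d_o1 = -0.1770.
d_o2 = 95.6 − (46.37) = 49.23 cm.
Lens 2: 1/d_i2 = 1/(27.0) − 1/(49.23) = 0.01672, so d_i2 = 59.79 cm; m₂ = −d_i2/d_o2 = -1.215.
m = m₁·m₂ = (-0.1770)(-1.215) = +0.215.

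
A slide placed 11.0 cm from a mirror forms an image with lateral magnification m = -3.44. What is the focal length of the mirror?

f = 8.52 cm (concave)

m = −d_i/d_o ⇒ d_i = −m·d_o = −(-3.44)·(11.0) = 37.84 cm.
1/f = 1/d_o + 1/d_i = 1/(11.0) + 1/(37.84) = 0.1173, so f = 8.52 cm.
Since f is positive, the mirror is concave.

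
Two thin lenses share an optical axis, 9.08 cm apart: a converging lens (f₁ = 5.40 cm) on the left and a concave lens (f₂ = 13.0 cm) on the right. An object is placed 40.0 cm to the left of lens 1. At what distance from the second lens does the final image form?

Lens 1: 1/d_i1 = 1/f₁ − 1/d_o1 = 1/(5.40) − 1/(40.0) = 0.1602, so d_i1 = 6.243 cm.
The intermediate image is 6.243 cm to the right of lens 1, which is 9.08 − (6.243) = 2.837 cm to the left of lens 2, so d_o2 = +2.837 cm.
Lens 2 is diverging, so f₂ = −13.0 cm.
Lens 2: 1/d_i2 = 1/f₂ − 1/d_o2 = 1/(-13.0) − 1/(2.837) = -0.4294, so d_i2 = -2.33 cm.
The final image is virtual, 2.33 cm to the left of lens 2 (overall magnification ≈ -0.13).

2.33 cm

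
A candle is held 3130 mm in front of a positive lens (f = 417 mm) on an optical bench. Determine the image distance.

481 mm

Lens equation: 1/v = 1/f − 1/u = 1/(417.0) − 1/(3130) = 0.002398 − 0.0003195 = 0.002079, so v = 481 mm.
The image is real, inverted and reduced, on the far side of the lens.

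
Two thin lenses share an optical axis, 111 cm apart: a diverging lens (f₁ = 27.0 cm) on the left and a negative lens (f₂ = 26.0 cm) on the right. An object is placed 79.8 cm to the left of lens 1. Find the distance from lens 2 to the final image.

21.7 cm

Lens 1 is diverging, so f₁ = −27.0 cm.
Lens 1: 1/d_i1 = 1/f₁ − 1/d_o1 = 1/(-27.0) − 1/(79.8) = -0.04957, so d_i1 = -20.17 cm.
The intermediate image is 20.17 cm to the left of lens 1 (virtual), which is 111 − (-20.17) = 131.2 cm to the left of lens 2, so d_o2 = +131.2 cm.
Lens 2 is diverging, so f₂ = −26.0 cm.
Lens 2: 1/d_i2 = 1/f₂ − 1/d_o2 = 1/(-26.0) − 1/(131.2) = -0.04608, so d_i2 = -21.7 cm.
The final image is virtual, 21.7 cm to the left of lens 2 (overall magnification ≈ 0.042).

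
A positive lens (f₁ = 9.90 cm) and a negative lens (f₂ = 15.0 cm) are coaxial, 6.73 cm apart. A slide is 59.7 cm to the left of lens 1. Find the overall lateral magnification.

m = -0.302

Lens 1: 1/d_i1 = 1/(9.90) − 1/(59.7) = 0.08426, so d_i1 = 11.87 cm; m₁ = −d_i1/d_o1 = -0.1988.
d_o2 = 6.73 − (11.87) = -5.140 cm (virtual object).
f₂ = −15.0 cm (diverging).
Lens 2: 1/d_i2 = 1/(-15.0) − 1/(-5.140) = 0.1279, so d_i2 = 7.819 cm; m₂ = −d_i2/d_o2 = +1.521.
m = m₁·m₂ = (-0.1988)(+1.521) = -0.302.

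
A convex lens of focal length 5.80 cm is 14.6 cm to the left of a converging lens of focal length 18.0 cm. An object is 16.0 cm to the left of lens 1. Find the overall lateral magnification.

m = -0.819

Lens 1: 1/d_i1 = 1/(5.80) − 1/(16.0) = 0.1099, so d_i1 = 9.098 cm; m₁ = −d_i1/d_o1 = -0.5686.
d_o2 = 14.6 − (9.098) = 5.502 cm.
Lens 2: 1/d_i2 = 1/(18.0) − 1/(5.502) = -0.1262, so d_i2 = -7.924 cm; m₂ = −d_i2/d_o2 = +1.440.
m = m₁·m₂ = (-0.5686)(+1.440) = -0.819.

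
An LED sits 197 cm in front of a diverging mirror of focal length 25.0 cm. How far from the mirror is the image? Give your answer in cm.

22.2 cm

For a diverging mirror, f = -25.0 cm.
Mirror equation: 1/s_i = 1/f − 1/s_o = 1/(-25.00) − 1/(197) = -0.04000 − 0.005076 = -0.04508, so s_i = -22.2 cm.
The image is virtual, upright and reduced, behind the mirror.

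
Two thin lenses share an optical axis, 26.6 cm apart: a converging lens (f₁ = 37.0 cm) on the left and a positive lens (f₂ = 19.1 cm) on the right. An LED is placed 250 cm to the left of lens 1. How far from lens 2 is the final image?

Lens 1: 1/d_i1 = 1/f₁ − 1/d_o1 = 1/(37.0) − 1/(250) = 0.02303, so d_i1 = 43.43 cm.
The intermediate image is 43.43 cm to the right of lens 1, which lies 16.83 cm to the right of lens 2 — a virtual object — so d_o2 = −16.83 cm.
Lens 2: 1/d_i2 = 1/f₂ − 1/d_o2 = 1/(19.1) − 1/(-16.83) = 0.1118, so d_i2 = 8.95 cm.
The final image is real, 8.95 cm to the right of lens 2 (overall magnification ≈ -0.092).

8.95 cm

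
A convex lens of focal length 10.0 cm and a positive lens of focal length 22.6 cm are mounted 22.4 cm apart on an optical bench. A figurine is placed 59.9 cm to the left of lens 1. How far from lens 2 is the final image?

19.3 cm

Lens 1: 1/d_i1 = 1/f₁ − 1/d_o1 = 1/(10.0) − 1/(59.9) = 0.08331, so d_i1 = 12.00 cm.
The intermediate image is 12.00 cm to the right of lens 1, which is 22.4 − (12.00) = 10.40 cm to the left of lens 2, so d_o2 = +10.40 cm.
Lens 2: 1/d_i2 = 1/f₂ − 1/d_o2 = 1/(22.6) − 1/(10.40) = -0.05191, so d_i2 = -19.3 cm.
The final image is virtual, 19.3 cm to the left of lens 2 (overall magnification ≈ -0.37).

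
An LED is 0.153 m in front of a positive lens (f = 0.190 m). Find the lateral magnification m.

1/d_i = 1/f − 1/d_o = 1/(0.1900) − 1/(0.153) = -1.273, so d_i = -0.7857 m.
m = −d_i/d_o = −(-0.7857)/(0.153) = +5.14.
The image is virtual, upright and enlarged, on the same side as the object.

m = +5.14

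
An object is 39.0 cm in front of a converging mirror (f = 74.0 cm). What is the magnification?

m = +2.11

1/d_i = 1/f − 1/d_o = 1/(74.00) − 1/(39.0) = -0.01213, so d_i = -82.46 cm.
m = −d_i/d_o = −(-82.46)/(39.0) = +2.11.
The image is virtual, upright and enlarged, behind the mirror.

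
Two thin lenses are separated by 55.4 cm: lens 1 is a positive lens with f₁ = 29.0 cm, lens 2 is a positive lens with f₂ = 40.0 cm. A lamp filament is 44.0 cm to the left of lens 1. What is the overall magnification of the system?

Lens 1: 1/d_i1 = 1/(29.0) − 1/(44.0) = 0.01176, so d_i1 = 85.07 cm; m₁ = −d_i1/d_o1 = -1.933.
d_o2 = 55.4 − (85.07) = -29.67 cm (virtual object).
Lens 2: 1/d_i2 = 1/(40.0) − 1/(-29.67) = 0.05870, so d_i2 = 17.03 cm; m₂ = −d_i2/d_o2 = +0.5741.
m = m₁·m₂ = (-1.933)(+0.5741) = -1.11.

m = -1.11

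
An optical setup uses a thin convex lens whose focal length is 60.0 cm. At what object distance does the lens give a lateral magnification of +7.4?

m = −d_i/d_o ⇒ d_i = −m·d_o.
1/f = 1/d_o + 1/d_i = 1/d_o − 1/(m·d_o) = (1 − 1/m)/d_o, so d_o = f(1 − 1/m) = (60.00)(1 − 1/(+7.4)) = 51.9 cm.

51.9 cm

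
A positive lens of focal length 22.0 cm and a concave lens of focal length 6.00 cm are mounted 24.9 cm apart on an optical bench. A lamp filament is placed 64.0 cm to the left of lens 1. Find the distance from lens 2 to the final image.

Lens 1: 1/d_i1 = 1/f₁ − 1/d_o1 = 1/(22.0) − 1/(64.0) = 0.02983, so d_i1 = 33.52 cm.
The intermediate image is 33.52 cm to the right of lens 1, which lies 8.620 cm to the right of lens 2 — a virtual object — so d_o2 = −8.620 cm.
Lens 2 is diverging, so f₂ = −6.00 cm.
Lens 2: 1/d_i2 = 1/f₂ − 1/d_o2 = 1/(-6.00) − 1/(-8.620) = -0.05066, so d_i2 = -19.7 cm.
The final image is virtual, 19.7 cm to the left of lens 2 (overall magnification ≈ 1.2).

19.7 cm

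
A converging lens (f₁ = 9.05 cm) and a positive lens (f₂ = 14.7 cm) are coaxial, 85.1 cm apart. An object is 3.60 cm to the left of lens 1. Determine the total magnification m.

Lens 1: 1/d_i1 = 1/(9.05) − 1/(3.60) = -0.1673, so d_i1 = -5.978 cm; m₁ = −d_i1/d_o1 = +1.661.
d_o2 = 85.1 − (-5.978) = 91.08 cm.
Lens 2: 1/d_i2 = 1/(14.7) − 1/(91.08) = 0.05705, so d_i2 = 17.53 cm; m₂ = −d_i2/d_o2 = -0.1925.
m = m₁·m₂ = (+1.661)(-0.1925) = -0.320.

m = -0.320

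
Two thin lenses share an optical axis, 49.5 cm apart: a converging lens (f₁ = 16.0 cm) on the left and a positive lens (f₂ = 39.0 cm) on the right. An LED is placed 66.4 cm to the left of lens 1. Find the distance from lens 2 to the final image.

105 cm

Lens 1: 1/d_i1 = 1/f₁ − 1/d_o1 = 1/(16.0) − 1/(66.4) = 0.04744, so d_i1 = 21.08 cm.
The intermediate image is 21.08 cm to the right of lens 1, which is 49.5 − (21.08) = 28.42 cm to the left of lens 2, so d_o2 = +28.42 cm.
Lens 2: 1/d_i2 = 1/f₂ − 1/d_o2 = 1/(39.0) − 1/(28.42) = -0.009545, so d_i2 = -105 cm.
The final image is virtual, 105 cm to the left of lens 2 (overall magnification ≈ -1.2).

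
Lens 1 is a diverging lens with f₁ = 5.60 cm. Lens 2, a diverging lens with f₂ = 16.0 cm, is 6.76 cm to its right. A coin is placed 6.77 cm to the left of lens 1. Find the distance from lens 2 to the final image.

6.09 cm

Lens 1 is diverging, so f₁ = −5.60 cm.
Lens 1: 1/d_i1 = 1/f₁ − 1/d_o1 = 1/(-5.60) − 1/(6.77) = -0.3263, so d_i1 = -3.065 cm.
The intermediate image is 3.065 cm to the left of lens 1 (virtual), which is 6.76 − (-3.065) = 9.825 cm to the left of lens 2, so d_o2 = +9.825 cm.
Lens 2 is diverging, so f₂ = −16.0 cm.
Lens 2: 1/d_i2 = 1/f₂ − 1/d_o2 = 1/(-16.0) − 1/(9.825) = -0.1643, so d_i2 = -6.09 cm.
The final image is virtual, 6.09 cm to the left of lens 2 (overall magnification ≈ 0.28).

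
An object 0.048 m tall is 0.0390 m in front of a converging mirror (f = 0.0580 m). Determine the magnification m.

m = +3.05

1/d_i = 1/f − 1/d_o = 1/(0.05800) − 1/(0.0390) = -8.400, so d_i = -0.1191 m.
m = −d_i/d_o = −(-0.1191)/(0.0390) = +3.05.
The image is virtual, upright and enlarged, behind the mirror.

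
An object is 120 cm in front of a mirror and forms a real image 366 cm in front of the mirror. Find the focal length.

Real image ⇒ d_i = +366 cm.
1/f = 1/d_o + 1/d_i = 1/(120) + 1/(366) = 0.01107, so f = 90.4 cm.
Since f is positive, the mirror is concave.

f = 90.4 cm (concave)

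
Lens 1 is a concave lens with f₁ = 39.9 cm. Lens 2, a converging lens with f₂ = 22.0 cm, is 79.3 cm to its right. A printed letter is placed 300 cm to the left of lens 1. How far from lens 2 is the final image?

27.2 cm

Lens 1 is diverging, so f₁ = −39.9 cm.
Lens 1: 1/d_i1 = 1/f₁ − 1/d_o1 = 1/(-39.9) − 1/(300) = -0.02840, so d_i1 = -35.22 cm.
The intermediate image is 35.22 cm to the left of lens 1 (virtual), which is 79.3 − (-35.22) = 114.5 cm to the left of lens 2, so d_o2 = +114.5 cm.
Lens 2: 1/d_i2 = 1/f₂ − 1/d_o2 = 1/(22.0) − 1/(114.5) = 0.03672, so d_i2 = 27.2 cm.
The final image is real, 27.2 cm to the right of lens 2 (overall magnification ≈ -0.028).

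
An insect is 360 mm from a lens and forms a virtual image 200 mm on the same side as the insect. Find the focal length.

f = -450 mm (diverging)

Virtual image ⇒ d_i = −200 mm.
1/f = 1/d_o + 1/d_i = 1/(360) + 1/(-200) = -0.002222, so f = -450 mm.
Since f is negative, the lens is diverging.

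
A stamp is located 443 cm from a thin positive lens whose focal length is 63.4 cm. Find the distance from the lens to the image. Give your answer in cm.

74.0 cm

Thin-lens equation: 1/d_i = 1/f − 1/d_o = 1/(63.40) − 1/(443) = 0.01577 − 0.002257 = 0.01352, so d_i = 74.0 cm.
The image is real, inverted and reduced, on the far side of the lens.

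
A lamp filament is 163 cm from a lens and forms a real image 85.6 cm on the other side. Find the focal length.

Real image ⇒ d_i = +85.6 cm.
1/f = 1/d_o + 1/d_i = 1/(163) + 1/(85.6) = 0.01782, so f = 56.1 cm.
Since f is positive, the lens is converging.

f = 56.1 cm (converging)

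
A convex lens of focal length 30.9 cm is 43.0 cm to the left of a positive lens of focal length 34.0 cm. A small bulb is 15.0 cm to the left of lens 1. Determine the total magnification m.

Lens 1: 1/d_i1 = 1/(30.9) − 1/(15.0) = -0.03430, so d_i1 = -29.15 cm; m₁ = −d_i1/d_o1 = +1.943.
d_o2 = 43.0 − (-29.15) = 72.15 cm.
Lens 2: 1/d_i2 = 1/(34.0) − 1/(72.15) = 0.01555, so d_i2 = 64.30 cm; m₂ = −d_i2/d_o2 = -0.8912.
m = m₁·m₂ = (+1.943)(-0.8912) = -1.73.

m = -1.73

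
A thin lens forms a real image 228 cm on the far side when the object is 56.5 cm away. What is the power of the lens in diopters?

P = +2.21 D

d_i = +228 cm.
1/f = 1/d_o + 1/d_i = 1/(56.5) + 1/(228) = 0.02209 cm⁻¹.
f = 45.28 cm = 0.4528 m, so P = 1/f = +2.21 D.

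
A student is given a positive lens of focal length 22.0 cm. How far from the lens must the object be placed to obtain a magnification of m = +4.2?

16.8 cm

m = −d_i/d_o ⇒ d_i = −m·d_o.
1/f = 1/d_o + 1/d_i = 1/d_o − 1/(m·d_o) = (1 − 1/m)/d_o, so d_o = f(1 − 1/m) = (22.00)(1 − 1/(+4.2)) = 16.8 cm.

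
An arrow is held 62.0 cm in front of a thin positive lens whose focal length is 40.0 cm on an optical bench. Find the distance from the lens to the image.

113 cm

Lens equation: 1/v = 1/f − 1/u = 1/(40.00) − 1/(62.0) = 0.02500 − 0.01613 = 0.008871, so v = 113 cm.
The image is real, inverted and enlarged, on the far side of the lens.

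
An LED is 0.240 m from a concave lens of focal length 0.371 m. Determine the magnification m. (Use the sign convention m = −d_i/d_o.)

m = +0.607

For a concave lens, f = -0.371 m.
1/d_i = 1/f − 1/d_o = 1/(-0.3710) − 1/(0.240) = -6.862, so d_i = -0.1457 m.
m = −d_i/d_o = −(-0.1457)/(0.240) = +0.607.
The image is virtual, upright and reduced, on the same side as the object.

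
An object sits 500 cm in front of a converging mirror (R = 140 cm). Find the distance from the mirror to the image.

81.4 cm

f = R/2 = 140/2 = 70.00 cm.
Mirror equation: 1/q = 1/f − 1/p = 1/(70.00) − 1/(500) = 0.01429 − 0.002000 = 0.01229, so q = 81.4 cm.
The image is real, inverted and reduced, in front of the mirror.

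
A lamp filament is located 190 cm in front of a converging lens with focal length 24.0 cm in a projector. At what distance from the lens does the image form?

27.5 cm

Lens equation: 1/s_i = 1/f − 1/s_o = 1/(24.00) − 1/(190) = 0.04167 − 0.005263 = 0.03640, so s_i = 27.5 cm.
The image is real, inverted and reduced, on the far side of the lens.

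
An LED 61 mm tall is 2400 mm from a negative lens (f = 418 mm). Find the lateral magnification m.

m = +0.148

For a negative lens, f = -418 mm.
1/d_i = 1/f − 1/d_o = 1/(-418.0) − 1/(2400) = -0.002809, so d_i = -356.0 mm.
m = −d_i/d_o = −(-356.0)/(2400) = +0.148.
The image is virtual, upright and reduced, on the same side as the object.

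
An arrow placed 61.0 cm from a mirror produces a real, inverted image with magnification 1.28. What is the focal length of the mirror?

m = −d_i/d_o ⇒ d_i = −m·d_o = −(-1.28)·(61.0) = 78.08 cm.
1/f = 1/d_o + 1/d_i = 1/(61.0) + 1/(78.08) = 0.02920, so f = 34.2 cm.
Since f is positive, the mirror is concave.

f = 34.2 cm (concave)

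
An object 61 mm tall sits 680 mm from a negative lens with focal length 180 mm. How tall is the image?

12.8 mm

For a negative lens, f = -180 mm.
1/d_i = 1/f − 1/d_o = 1/(-180.0) − 1/(680) = -0.007026, so d_i = -142.3 mm.
m = −d_i/d_o = +0.2093.
|h_i| = |m|·h_o = 0.2093 × 61 = 12.8 mm. The image is virtual, upright and reduced, on the same side as the object.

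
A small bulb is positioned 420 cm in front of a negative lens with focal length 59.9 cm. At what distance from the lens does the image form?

For a negative lens, f = -59.9 cm.
Thin-lens equation: 1/d_i = 1/f − 1/d_o = 1/(-59.90) − 1/(420) = -0.01669 − 0.002381 = -0.01908, so d_i = -52.4 cm.
The image is virtual, upright and reduced, on the same side as the object.

52.4 cm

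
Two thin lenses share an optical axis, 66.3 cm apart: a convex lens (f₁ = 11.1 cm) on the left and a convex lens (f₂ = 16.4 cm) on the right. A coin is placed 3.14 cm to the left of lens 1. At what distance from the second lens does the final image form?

Lens 1: 1/d_i1 = 1/f₁ − 1/d_o1 = 1/(11.1) − 1/(3.14) = -0.2284, so d_i1 = -4.379 cm.
The intermediate image is 4.379 cm to the left of lens 1 (virtual), which is 66.3 − (-4.379) = 70.68 cm to the left of lens 2, so d_o2 = +70.68 cm.
Lens 2: 1/d_i2 = 1/f₂ − 1/d_o2 = 1/(16.4) − 1/(70.68) = 0.04683, so d_i2 = 21.4 cm.
The final image is real, 21.4 cm to the right of lens 2 (overall magnification ≈ -0.42).

21.4 cm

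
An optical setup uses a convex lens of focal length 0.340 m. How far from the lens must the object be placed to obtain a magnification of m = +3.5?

m = −d_i/d_o ⇒ d_i = −m·d_o.
1/f = 1/d_o + 1/d_i = 1/d_o − 1/(m·d_o) = (1 − 1/m)/d_o, so d_o = f(1 − 1/m) = (0.3400)(1 − 1/(+3.5)) = 0.243 m.

0.243 m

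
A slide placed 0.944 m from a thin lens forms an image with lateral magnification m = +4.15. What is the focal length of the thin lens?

f = 1.24 m (converging)

m = −d_i/d_o ⇒ d_i = −m·d_o = −(+4.15)·(0.944) = -3.918 m.
1/f = 1/d_o + 1/d_i = 1/(0.944) + 1/(-3.918) = 0.8041, so f = 1.24 m.
Since f is positive, the thin lens is converging.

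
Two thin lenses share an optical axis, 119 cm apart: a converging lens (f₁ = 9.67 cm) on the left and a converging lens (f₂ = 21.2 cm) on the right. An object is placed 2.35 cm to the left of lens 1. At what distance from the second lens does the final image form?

Lens 1: 1/d_i1 = 1/f₁ − 1/d_o1 = 1/(9.67) − 1/(2.35) = -0.3221, so d_i1 = -3.104 cm.
The intermediate image is 3.104 cm to the left of lens 1 (virtual), which is 119 − (-3.104) = 122.1 cm to the left of lens 2, so d_o2 = +122.1 cm.
Lens 2: 1/d_i2 = 1/f₂ − 1/d_o2 = 1/(21.2) − 1/(122.1) = 0.03898, so d_i2 = 25.7 cm.
The final image is real, 25.7 cm to the right of lens 2 (overall magnification ≈ -0.28).

25.7 cm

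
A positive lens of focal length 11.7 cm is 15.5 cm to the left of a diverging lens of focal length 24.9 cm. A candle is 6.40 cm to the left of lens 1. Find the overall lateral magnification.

m = +1.01

Lens 1: 1/d_i1 = 1/(11.7) − 1/(6.40) = -0.07078, so d_i1 = -14.13 cm; m₁ = −d_i1/d_o1 = +2.208.
d_o2 = 15.5 − (-14.13) = 29.63 cm.
f₂ = −24.9 cm (diverging).
Lens 2: 1/d_i2 = 1/(-24.9) − 1/(29.63) = -0.07391, so d_i2 = -13.53 cm; m₂ = −d_i2/d_o2 = +0.4566.
m = m₁·m₂ = (+2.208)(+0.4566) = +1.01.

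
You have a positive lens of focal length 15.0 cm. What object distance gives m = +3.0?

m = −d_i/d_o ⇒ d_i = −m·d_o.
1/f = 1/d_o + 1/d_i = 1/d_o − 1/(m·d_o) = (1 − 1/m)/d_o, so d_o = f(1 − 1/m) = (15.00)(1 − 1/(+3.0)) = 10.0 cm.

10.0 cm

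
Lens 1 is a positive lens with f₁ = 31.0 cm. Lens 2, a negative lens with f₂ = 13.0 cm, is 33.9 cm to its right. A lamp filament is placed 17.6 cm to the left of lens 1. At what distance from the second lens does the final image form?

Lens 1: 1/d_i1 = 1/f₁ − 1/d_o1 = 1/(31.0) − 1/(17.6) = -0.02456, so d_i1 = -40.72 cm.
The intermediate image is 40.72 cm to the left of lens 1 (virtual), which is 33.9 − (-40.72) = 74.62 cm to the left of lens 2, so d_o2 = +74.62 cm.
Lens 2 is diverging, so f₂ = −13.0 cm.
Lens 2: 1/d_i2 = 1/f₂ − 1/d_o2 = 1/(-13.0) − 1/(74.62) = -0.09032, so d_i2 = -11.1 cm.
The final image is virtual, 11.1 cm to the left of lens 2 (overall magnification ≈ 0.34).

11.1 cm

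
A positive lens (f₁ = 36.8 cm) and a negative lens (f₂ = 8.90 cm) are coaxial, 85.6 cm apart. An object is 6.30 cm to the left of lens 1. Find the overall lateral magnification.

m = +0.105

Lens 1: 1/d_i1 = 1/(36.8) − 1/(6.30) = -0.1316, so d_i1 = -7.601 cm; m₁ = −d_i1/d_o1 = +1.207.
d_o2 = 85.6 − (-7.601) = 93.20 cm.
f₂ = −8.90 cm (diverging).
Lens 2: 1/d_i2 = 1/(-8.90) − 1/(93.20) = -0.1231, so d_i2 = -8.124 cm; m₂ = −d_i2/d_o2 = +0.08717.
m = m₁·m₂ = (+1.207)(+0.08717) = +0.105.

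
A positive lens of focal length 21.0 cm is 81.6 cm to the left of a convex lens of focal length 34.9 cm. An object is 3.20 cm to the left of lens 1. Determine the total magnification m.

m = -0.816

Lens 1: 1/d_i1 = 1/(21.0) − 1/(3.20) = -0.2649, so d_i1 = -3.775 cm; m₁ = −d_i1/d_o1 = +1.180.
d_o2 = 81.6 − (-3.775) = 85.38 cm.
Lens 2: 1/d_i2 = 1/(34.9) − 1/(85.38) = 0.01694, so d_i2 = 59.03 cm; m₂ = −d_i2/d_o2 = -0.6914.
m = m₁·m₂ = (+1.180)(-0.6914) = -0.816.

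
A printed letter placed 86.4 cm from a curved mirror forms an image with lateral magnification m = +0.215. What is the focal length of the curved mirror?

m = −d_i/d_o ⇒ d_i = −m·d_o = −(+0.215)·(86.4) = -18.58 cm.
1/f = 1/d_o + 1/d_i = 1/(86.4) + 1/(-18.58) = -0.04225, so f = -23.7 cm.
Since f is negative, the curved mirror is convex.

f = -23.7 cm (convex)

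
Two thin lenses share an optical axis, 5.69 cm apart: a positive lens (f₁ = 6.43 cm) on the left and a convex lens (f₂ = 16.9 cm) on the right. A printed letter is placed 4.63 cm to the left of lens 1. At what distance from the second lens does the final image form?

Lens 1: 1/d_i1 = 1/f₁ − 1/d_o1 = 1/(6.43) − 1/(4.63) = -0.06046, so d_i1 = -16.54 cm.
The intermediate image is 16.54 cm to the left of lens 1 (virtual), which is 5.69 − (-16.54) = 22.23 cm to the left of lens 2, so d_o2 = +22.23 cm.
Lens 2: 1/d_i2 = 1/f₂ − 1/d_o2 = 1/(16.9) − 1/(22.23) = 0.01419, so d_i2 = 70.5 cm.
The final image is real, 70.5 cm to the right of lens 2 (overall magnification ≈ -11).

70.5 cm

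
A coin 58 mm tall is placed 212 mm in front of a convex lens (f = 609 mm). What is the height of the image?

89.0 mm

1/d_i = 1/f − 1/d_o = 1/(609.0) − 1/(212) = -0.003075, so d_i = -325.2 mm.
m = −d_i/d_o = +1.534.
|h_i| = |m|·h_o = 1.534 × 58 = 89.0 mm. The image is virtual, upright and enlarged, on the same side as the object.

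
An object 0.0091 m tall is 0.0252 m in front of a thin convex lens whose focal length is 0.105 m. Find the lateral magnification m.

m = +1.32

1/d_i = 1/f − 1/d_o = 1/(0.1050) − 1/(0.0252) = -30.16, so d_i = -0.03316 m.
m = −d_i/d_o = −(-0.03316)/(0.0252) = +1.32.
The image is virtual, upright and enlarged, on the same side as the object.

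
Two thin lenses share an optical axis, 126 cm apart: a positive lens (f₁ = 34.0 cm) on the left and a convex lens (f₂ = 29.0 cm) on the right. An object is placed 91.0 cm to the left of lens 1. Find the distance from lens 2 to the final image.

Lens 1: 1/d_i1 = 1/f₁ − 1/d_o1 = 1/(34.0) − 1/(91.0) = 0.01842, so d_i1 = 54.28 cm.
The intermediate image is 54.28 cm to the right of lens 1, which is 126 − (54.28) = 71.72 cm to the left of lens 2, so d_o2 = +71.72 cm.
Lens 2: 1/d_i2 = 1/f₂ − 1/d_o2 = 1/(29.0) − 1/(71.72) = 0.02054, so d_i2 = 48.7 cm.
The final image is real, 48.7 cm to the right of lens 2 (overall magnification ≈ 0.40).

48.7 cm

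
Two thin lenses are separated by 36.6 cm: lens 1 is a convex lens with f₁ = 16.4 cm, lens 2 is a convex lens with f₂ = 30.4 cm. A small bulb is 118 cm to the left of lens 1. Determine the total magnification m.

Lens 1: 1/d_i1 = 1/(16.4) − 1/(118) = 0.05250, so d_i1 = 19.05 cm; m₁ = −d_i1/d_o1 = -0.1614.
d_o2 = 36.6 − (19.05) = 17.55 cm.
Lens 2: 1/d_i2 = 1/(30.4) − 1/(17.55) = -0.02409, so d_i2 = -41.52 cm; m₂ = −d_i2/d_o2 = +2.366.
m = m₁·m₂ = (-0.1614)(+2.366) = -0.382.

m = -0.382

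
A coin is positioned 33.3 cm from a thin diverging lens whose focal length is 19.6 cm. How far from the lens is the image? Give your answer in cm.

12.3 cm

For a diverging lens, f = -19.6 cm.
Thin-lens equation: 1/d_i = 1/f − 1/d_o = 1/(-19.60) − 1/(33.3) = -0.05102 − 0.03003 = -0.08105, so d_i = -12.3 cm.
The image is virtual, upright and reduced, on the same side as the object.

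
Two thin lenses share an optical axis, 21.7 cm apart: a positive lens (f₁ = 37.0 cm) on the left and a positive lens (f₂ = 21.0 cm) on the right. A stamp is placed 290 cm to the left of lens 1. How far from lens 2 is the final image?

10.4 cm

Lens 1: 1/d_i1 = 1/f₁ − 1/d_o1 = 1/(37.0) − 1/(290) = 0.02358, so d_i1 = 42.41 cm.
The intermediate image is 42.41 cm to the right of lens 1, which lies 20.71 cm to the right of lens 2 — a virtual object — so d_o2 = −20.71 cm.
Lens 2: 1/d_i2 = 1/f₂ − 1/d_o2 = 1/(21.0) − 1/(-20.71) = 0.09590, so d_i2 = 10.4 cm.
The final image is real, 10.4 cm to the right of lens 2 (overall magnification ≈ -0.074).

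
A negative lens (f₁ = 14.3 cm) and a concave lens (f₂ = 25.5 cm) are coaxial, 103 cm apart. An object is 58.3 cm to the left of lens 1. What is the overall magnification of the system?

m = +0.0359

f₁ = −14.3 cm (diverging).
Lens 1: 1/d_i1 = 1/(-14.3) − 1/(58.3) = -0.08708, so d_i1 = -11.48 cm; m₁ = −d_i1/d_o1 = +0.1969.
d_o2 = 103 − (-11.48) = 114.5 cm.
f₂ = −25.5 cm (diverging).
Lens 2: 1/d_i2 = 1/(-25.5) − 1/(114.5) = -0.04795, so d_i2 = -20.86 cm; m₂ = −d_i2/d_o2 = +0.1821.
m = m₁·m₂ = (+0.1969)(+0.1821) = +0.0359.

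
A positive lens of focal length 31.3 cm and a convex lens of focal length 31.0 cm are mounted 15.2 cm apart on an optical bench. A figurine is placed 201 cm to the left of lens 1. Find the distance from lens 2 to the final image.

12.8 cm

Lens 1: 1/d_i1 = 1/f₁ − 1/d_o1 = 1/(31.3) − 1/(201) = 0.02697, so d_i1 = 37.07 cm.
The intermediate image is 37.07 cm to the right of lens 1, which lies 21.87 cm to the right of lens 2 — a virtual object — so d_o2 = −21.87 cm.
Lens 2: 1/d_i2 = 1/f₂ − 1/d_o2 = 1/(31.0) − 1/(-21.87) = 0.07798, so d_i2 = 12.8 cm.
The final image is real, 12.8 cm to the right of lens 2 (overall magnification ≈ -0.11).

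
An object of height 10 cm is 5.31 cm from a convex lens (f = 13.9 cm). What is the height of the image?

16.2 cm

1/d_i = 1/f − 1/d_o = 1/(13.90) − 1/(5.31) = -0.1164, so d_i = -8.592 cm.
m = −d_i/d_o = +1.618.
|h_i| = |m|·h_o = 1.618 × 10 = 16.2 cm. The image is virtual, upright and enlarged, on the same side as the object.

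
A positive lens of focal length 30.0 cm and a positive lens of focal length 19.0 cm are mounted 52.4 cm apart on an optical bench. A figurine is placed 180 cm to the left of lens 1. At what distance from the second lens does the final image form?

Lens 1: 1/d_i1 = 1/f₁ − 1/d_o1 = 1/(30.0) − 1/(180) = 0.02778, so d_i1 = 36.00 cm.
The intermediate image is 36.00 cm to the right of lens 1, which is 52.4 − (36.00) = 16.40 cm to the left of lens 2, so d_o2 = +16.40 cm.
Lens 2: 1/d_i2 = 1/f₂ − 1/d_o2 = 1/(19.0) − 1/(16.40) = -0.008344, so d_i2 = -120 cm.
The final image is virtual, 120 cm to the left of lens 2 (overall magnification ≈ -1.5).

120 cm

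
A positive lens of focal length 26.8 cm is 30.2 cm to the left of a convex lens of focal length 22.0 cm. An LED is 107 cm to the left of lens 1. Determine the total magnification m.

Lens 1: 1/d_i1 = 1/(26.8) − 1/(107) = 0.02797, so d_i1 = 35.76 cm; m₁ = −d_i1/d_o1 = -0.3342.
d_o2 = 30.2 − (35.76) = -5.560 cm (virtual object).
Lens 2: 1/d_i2 = 1/(22.0) − 1/(-5.560) = 0.2253, so d_i2 = 4.438 cm; m₂ = −d_i2/d_o2 = +0.7983.
m = m₁·m₂ = (-0.3342)(+0.7983) = -0.267.

m = -0.267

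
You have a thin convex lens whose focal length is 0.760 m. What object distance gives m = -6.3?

0.881 m

m = −d_i/d_o ⇒ d_i = −m·d_o.
1/f = 1/d_o + 1/d_i = 1/d_o − 1/(m·d_o) = (1 − 1/m)/d_o, so d_o = f(1 − 1/m) = (0.7600)(1 − 1/(-6.3)) = 0.881 m.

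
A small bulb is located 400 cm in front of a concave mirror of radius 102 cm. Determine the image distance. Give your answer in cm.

58.5 cm

f = R/2 = 102/2 = 51.00 cm.
Mirror equation: 1/q = 1/f − 1/p = 1/(51.00) − 1/(400) = 0.01961 − 0.002500 = 0.01711, so q = 58.5 cm.
The image is real, inverted and reduced, in front of the mirror.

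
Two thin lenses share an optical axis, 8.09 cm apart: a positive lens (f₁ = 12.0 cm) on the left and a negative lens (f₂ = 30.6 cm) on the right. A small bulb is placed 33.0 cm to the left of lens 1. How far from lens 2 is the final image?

Lens 1: 1/d_i1 = 1/f₁ − 1/d_o1 = 1/(12.0) − 1/(33.0) = 0.05303, so d_i1 = 18.86 cm.
The intermediate image is 18.86 cm to the right of lens 1, which lies 10.77 cm to the right of lens 2 — a virtual object — so d_o2 = −10.77 cm.
Lens 2 is diverging, so f₂ = −30.6 cm.
Lens 2: 1/d_i2 = 1/f₂ − 1/d_o2 = 1/(-30.6) − 1/(-10.77) = 0.06017, so d_i2 = 16.6 cm.
The final image is real, 16.6 cm to the right of lens 2 (overall magnification ≈ -0.88).

16.6 cm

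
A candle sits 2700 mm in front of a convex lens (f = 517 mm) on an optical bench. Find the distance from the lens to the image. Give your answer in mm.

Lens equation: 1/s_i = 1/f − 1/s_o = 1/(517.0) − 1/(2700) = 0.001934 − 0.0003704 = 0.001564, so s_i = 639 mm.
The image is real, inverted and reduced, on the far side of the lens.

639 mm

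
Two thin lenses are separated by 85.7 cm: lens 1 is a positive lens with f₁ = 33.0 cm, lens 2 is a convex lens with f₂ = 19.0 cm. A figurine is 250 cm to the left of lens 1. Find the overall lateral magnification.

Lens 1: 1/d_i1 = 1/(33.0) − 1/(250) = 0.02630, so d_i1 = 38.02 cm; m₁ = −d_i1/d_o1 = -0.1521.
d_o2 = 85.7 − (38.02) = 47.68 cm.
Lens 2: 1/d_i2 = 1/(19.0) − 1/(47.68) = 0.03166, so d_i2 = 31.59 cm; m₂ = −d_i2/d_o2 = -0.6625.
m = m₁·m₂ = (-0.1521)(-0.6625) = +0.101.

m = +0.101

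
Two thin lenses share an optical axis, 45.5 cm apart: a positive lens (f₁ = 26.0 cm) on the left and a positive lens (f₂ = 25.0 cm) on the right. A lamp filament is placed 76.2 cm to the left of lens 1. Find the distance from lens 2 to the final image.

Lens 1: 1/d_i1 = 1/f₁ − 1/d_o1 = 1/(26.0) − 1/(76.2) = 0.02534, so d_i1 = 39.47 cm.
The intermediate image is 39.47 cm to the right of lens 1, which is 45.5 − (39.47) = 6.030 cm to the left of lens 2, so d_o2 = +6.030 cm.
Lens 2: 1/d_i2 = 1/f₂ − 1/d_o2 = 1/(25.0) − 1/(6.030) = -0.1258, so d_i2 = -7.95 cm.
The final image is virtual, 7.95 cm to the left of lens 2 (overall magnification ≈ -0.68).

7.95 cm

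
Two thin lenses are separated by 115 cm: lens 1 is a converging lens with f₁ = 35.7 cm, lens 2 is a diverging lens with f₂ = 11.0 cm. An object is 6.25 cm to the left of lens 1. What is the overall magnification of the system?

Lens 1: 1/d_i1 = 1/(35.7) − 1/(6.25) = -0.1320, so d_i1 = -7.576 cm; m₁ = −d_i1/d_o1 = +1.212.
d_o2 = 115 − (-7.576) = 122.6 cm.
f₂ = −11.0 cm (diverging).
Lens 2: 1/d_i2 = 1/(-11.0) − 1/(122.6) = -0.09907, so d_i2 = -10.09 cm; m₂ = −d_i2/d_o2 = +0.08234.
m = m₁·m₂ = (+1.212)(+0.08234) = +0.0998.

m = +0.0998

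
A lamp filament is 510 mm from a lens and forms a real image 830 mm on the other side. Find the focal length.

f = 316 mm (converging)

Real image ⇒ d_i = +830 mm.
1/f = 1/d_o + 1/d_i = 1/(510) + 1/(830) = 0.003166, so f = 316 mm.
Since f is positive, the lens is converging.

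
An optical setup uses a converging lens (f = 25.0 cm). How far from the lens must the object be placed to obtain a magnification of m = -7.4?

m = −d_i/d_o ⇒ d_i = −m·d_o.
1/f = 1/d_o + 1/d_i = 1/d_o − 1/(m·d_o) = (1 − 1/m)/d_o, so d_o = f(1 − 1/m) = (25.00)(1 − 1/(-7.4)) = 28.4 cm.

28.4 cm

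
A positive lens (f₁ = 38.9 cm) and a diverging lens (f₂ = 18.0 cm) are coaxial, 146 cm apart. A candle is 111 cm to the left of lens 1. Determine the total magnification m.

Lens 1: 1/d_i1 = 1/(38.9) − 1/(111) = 0.01670, so d_i1 = 59.89 cm; m₁ = −d_i1/d_o1 = -0.5395.
d_o2 = 146 − (59.89) = 86.11 cm.
f₂ = −18.0 cm (diverging).
Lens 2: 1/d_i2 = 1/(-18.0) − 1/(86.11) = -0.06717, so d_i2 = -14.89 cm; m₂ = −d_i2/d_o2 = +0.1729.
m = m₁·m₂ = (-0.5395)(+0.1729) = -0.0933.

m = -0.0933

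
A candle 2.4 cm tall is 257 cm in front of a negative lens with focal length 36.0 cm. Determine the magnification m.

For a negative lens, f = -36.0 cm.
1/d_i = 1/f − 1/d_o = 1/(-36.00) − 1/(257) = -0.03167, so d_i = -31.58 cm.
m = −d_i/d_o = −(-31.58)/(257) = +0.123.
The image is virtual, upright and reduced, on the same side as the object.

m = +0.123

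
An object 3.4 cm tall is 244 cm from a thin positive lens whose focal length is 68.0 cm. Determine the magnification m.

1/d_i = 1/f − 1/d_o = 1/(68.00) − 1/(244) = 0.01061, so d_i = 94.27 cm.
m = −d_i/d_o = −(94.27)/(244) = -0.386.
The image is real, inverted and reduced, on the far side of the lens.

m = -0.386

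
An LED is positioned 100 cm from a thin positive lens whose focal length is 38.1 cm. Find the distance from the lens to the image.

61.6 cm

Lens equation: 1/s_i = 1/f − 1/s_o = 1/(38.10) − 1/(100) = 0.02625 − 0.01000 = 0.01625, so s_i = 61.6 cm.
The image is real, inverted and reduced, on the far side of the lens.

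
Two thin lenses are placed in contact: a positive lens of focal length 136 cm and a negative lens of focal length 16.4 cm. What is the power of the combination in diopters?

P₁ = 1/f₁ = 1/(1.36 m) = +0.7353 D; P₂ = 1/f₂ = 1/(-0.164 m) = -6.098 D.
For thin lenses in contact, P = P₁ + P₂ = (+0.7353) + (-6.098) = -5.36 D.

P = -5.36 D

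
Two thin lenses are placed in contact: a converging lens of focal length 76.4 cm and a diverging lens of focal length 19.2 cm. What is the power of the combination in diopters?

P = -3.90 D

P₁ = 1/f₁ = 1/(0.764 m) = +1.309 D; P₂ = 1/f₂ = 1/(-0.192 m) = -5.208 D.
For thin lenses in contact, P = P₁ + P₂ = (+1.309) + (-5.208) = -3.90 D.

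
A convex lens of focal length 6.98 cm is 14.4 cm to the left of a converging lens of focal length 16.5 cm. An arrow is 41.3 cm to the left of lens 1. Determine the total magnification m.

m = -0.320

Lens 1: 1/d_i1 = 1/(6.98) − 1/(41.3) = 0.1191, so d_i1 = 8.400 cm; m₁ = −d_i1/d_o1 = -0.2034.
d_o2 = 14.4 − (8.400) = 6.000 cm.
Lens 2: 1/d_i2 = 1/(16.5) − 1/(6.000) = -0.1061, so d_i2 = -9.429 cm; m₂ = −d_i2/d_o2 = +1.571.
m = m₁·m₂ = (-0.2034)(+1.571) = -0.320.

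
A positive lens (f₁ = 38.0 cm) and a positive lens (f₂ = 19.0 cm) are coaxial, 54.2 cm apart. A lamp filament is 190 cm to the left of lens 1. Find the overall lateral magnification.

Lens 1: 1/d_i1 = 1/(38.0) − 1/(190) = 0.02105, so d_i1 = 47.50 cm; m₁ = −d_i1/d_o1 = -0.2500.
d_o2 = 54.2 − (47.50) = 6.700 cm.
Lens 2: 1/d_i2 = 1/(19.0) − 1/(6.700) = -0.09662, so d_i2 = -10.35 cm; m₂ = −d_i2/d_o2 = +1.545.
m = m₁·m₂ = (-0.2500)(+1.545) = -0.386.

m = -0.386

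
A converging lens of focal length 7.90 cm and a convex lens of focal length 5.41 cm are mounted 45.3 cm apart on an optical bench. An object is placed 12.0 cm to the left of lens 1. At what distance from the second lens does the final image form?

7.16 cm

Lens 1: 1/d_i1 = 1/f₁ − 1/d_o1 = 1/(7.90) − 1/(12.0) = 0.04325, so d_i1 = 23.12 cm.
The intermediate image is 23.12 cm to the right of lens 1, which is 45.3 − (23.12) = 22.18 cm to the left of lens 2, so d_o2 = +22.18 cm.
Lens 2: 1/d_i2 = 1/f₂ − 1/d_o2 = 1/(5.41) − 1/(22.18) = 0.1398, so d_i2 = 7.16 cm.
The final image is real, 7.16 cm to the right of lens 2 (overall magnification ≈ 0.62).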